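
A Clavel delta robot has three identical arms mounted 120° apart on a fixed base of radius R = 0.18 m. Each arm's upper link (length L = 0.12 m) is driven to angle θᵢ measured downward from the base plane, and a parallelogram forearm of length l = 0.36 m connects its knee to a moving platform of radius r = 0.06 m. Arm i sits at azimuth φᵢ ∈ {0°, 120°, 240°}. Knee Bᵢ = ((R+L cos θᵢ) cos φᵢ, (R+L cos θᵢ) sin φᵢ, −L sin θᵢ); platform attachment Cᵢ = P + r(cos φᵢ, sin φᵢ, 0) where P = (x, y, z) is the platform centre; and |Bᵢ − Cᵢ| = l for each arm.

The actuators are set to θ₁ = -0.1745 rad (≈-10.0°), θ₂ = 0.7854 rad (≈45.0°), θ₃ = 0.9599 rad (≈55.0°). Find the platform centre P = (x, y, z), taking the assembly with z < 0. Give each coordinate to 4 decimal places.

(0.1218, 0.0211, -0.3192)

φ1=0.0°: virtual centre (0.2382, 0.0000, 0.0208), radius l
arm 2 at φ=120.0°: (R−r)+L cos θ2 = 0.2049;  S2 = (-0.1024, 0.1774, -0.0849)
φ3=240.0°: virtual centre (-0.0944, -0.1635, -0.0983), radius l
eliminate P² terms by subtracting sphere 1 from 2 and 3
[-0.6812 0.3548 -0.2114]·P = -0.0080;  [-0.6652 -0.3271 -0.2383]·P = -0.0118
det = 0.4588;  x = 0.0149+-0.3349z,  y = 0.0060+-0.0473z
sphere 1 gives Az²+Bz+C=0 with A=1.1144, B=0.1074, C=-0.0793;  B²−4AC=0.3648;  roots -0.3192, 0.2228;  negative root z = -0.3192
x = 0.1218, y = 0.0211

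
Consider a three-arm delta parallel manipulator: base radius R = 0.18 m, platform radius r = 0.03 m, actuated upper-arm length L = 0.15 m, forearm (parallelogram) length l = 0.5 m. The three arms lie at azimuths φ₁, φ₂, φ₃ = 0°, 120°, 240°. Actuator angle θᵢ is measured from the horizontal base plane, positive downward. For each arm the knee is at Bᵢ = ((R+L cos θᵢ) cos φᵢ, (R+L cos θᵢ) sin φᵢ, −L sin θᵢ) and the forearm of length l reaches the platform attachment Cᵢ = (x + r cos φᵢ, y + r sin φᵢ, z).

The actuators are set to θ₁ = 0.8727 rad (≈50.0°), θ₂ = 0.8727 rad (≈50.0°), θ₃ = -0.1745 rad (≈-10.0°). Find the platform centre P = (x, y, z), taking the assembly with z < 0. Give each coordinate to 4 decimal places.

(-0.0858, -0.1486, -0.4578)

O1 = (0.2464·cos0.0°, 0.2464·sin0.0°, -0.1149) = (0.2464, 0.0000, -0.1149)
φ2=120.0°: virtual centre (-0.1232, 0.2134, -0.1149), radius l
φ3=240.0°: virtual centre (-0.1489, -0.2578, 0.0260), radius l
eliminate P² terms by subtracting sphere 1 from 2 and 3
[-0.7392 0.4268 0.0000]·P = 0.0000;  [-0.7906 -0.5157 0.2819]·P = 0.0154
det = 0.7186;  x = -0.0091+0.1674z,  y = -0.0158+0.2900z
sphere 1 gives Az²+Bz+C=0 with A=1.1121, B=0.1351, C=-0.1712;  B²−4AC=0.7800;  roots -0.4578, 0.3363;  negative root z = -0.4578
x = -0.0858, y = -0.1486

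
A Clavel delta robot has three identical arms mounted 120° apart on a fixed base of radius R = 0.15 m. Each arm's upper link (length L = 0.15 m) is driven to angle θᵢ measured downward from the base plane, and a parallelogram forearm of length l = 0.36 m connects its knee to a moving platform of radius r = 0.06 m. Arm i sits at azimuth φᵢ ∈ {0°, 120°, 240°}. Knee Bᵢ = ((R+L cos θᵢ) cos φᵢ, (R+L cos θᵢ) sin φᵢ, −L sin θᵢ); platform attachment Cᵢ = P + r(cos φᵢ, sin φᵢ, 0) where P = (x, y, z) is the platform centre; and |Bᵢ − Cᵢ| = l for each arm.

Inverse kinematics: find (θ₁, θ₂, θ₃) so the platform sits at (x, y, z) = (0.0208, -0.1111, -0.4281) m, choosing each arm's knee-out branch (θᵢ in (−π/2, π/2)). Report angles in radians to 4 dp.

rotate P by −φ1: (0.0208, -0.1111, -0.4281)
  e−x'=0.0692;  (l²−L²−(e−x')²−y'²−z²)/2L = -0.3110
  γ=atan2(-0.4281,0.0692)=-1.4105;  ψ=arccos(-0.7172)=2.3705;  θ1=γ+ψ≈0.9600
arm 2 (φ=120.0°): x'=-0.1066, y'=0.0375
  e−x'=0.1966;  (l²−L²−(e−x')²−y'²−z²)/2L = -0.3875
  √(A²+B²)=0.4711;  θ2 = -1.1403+2.5365 ≈ 1.3963
rotate P by −φ3: (0.0858, 0.0736, -0.4281)
  A cos θ + B sin θ = C:  0.0042·cos θ + -0.4281·sin θ = -0.2720
  γ=atan2(-0.4281,0.0042)=-1.5610;  ψ=arccos(-0.6353)=2.2592;  θ3=γ+ψ≈0.6982

θ₁ = 0.9600, θ₂ = 1.3963, θ₃ = 0.6982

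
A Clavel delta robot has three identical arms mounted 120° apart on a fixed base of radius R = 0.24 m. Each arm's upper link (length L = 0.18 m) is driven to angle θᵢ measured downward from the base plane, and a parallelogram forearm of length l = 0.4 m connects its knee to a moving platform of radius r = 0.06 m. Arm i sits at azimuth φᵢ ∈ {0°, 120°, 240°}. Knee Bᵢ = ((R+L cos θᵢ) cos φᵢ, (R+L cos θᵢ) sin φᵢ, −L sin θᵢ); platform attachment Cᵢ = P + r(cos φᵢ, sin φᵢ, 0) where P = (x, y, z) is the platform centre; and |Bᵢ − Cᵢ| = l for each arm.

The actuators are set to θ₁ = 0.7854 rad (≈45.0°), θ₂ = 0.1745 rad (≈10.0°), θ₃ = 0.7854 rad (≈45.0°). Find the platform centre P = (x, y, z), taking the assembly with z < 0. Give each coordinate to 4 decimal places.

(-0.0386, 0.0668, -0.3168)

φ1=0.0°: virtual centre (0.3073, 0.0000, -0.1273), radius l
arm 2 at φ=120.0°: e+L cos θ2 = 0.3573;  centre 2 = (-0.1786, 0.3094, -0.0313)
centre 3 = (0.3073·cos240.0°, 0.3073·sin240.0°, -0.1273) = (-0.1536, -0.2661, -0.1273)
subtract pairs → two planes through P
plane₁₂: -0.9718x+0.6188y+0.1921z = 0.0180
det = 1.0877;  x = -0.0088+0.0940z,  y = 0.0153+-0.1628z
into |P−centre ₁|² = l²: 1.0353z² + 0.1902z + -0.0437 = 0;  Δ = 0.2170;  z = -0.3168 or 0.1331 → z<0 root = -0.3168
x = -0.0386, y = 0.0668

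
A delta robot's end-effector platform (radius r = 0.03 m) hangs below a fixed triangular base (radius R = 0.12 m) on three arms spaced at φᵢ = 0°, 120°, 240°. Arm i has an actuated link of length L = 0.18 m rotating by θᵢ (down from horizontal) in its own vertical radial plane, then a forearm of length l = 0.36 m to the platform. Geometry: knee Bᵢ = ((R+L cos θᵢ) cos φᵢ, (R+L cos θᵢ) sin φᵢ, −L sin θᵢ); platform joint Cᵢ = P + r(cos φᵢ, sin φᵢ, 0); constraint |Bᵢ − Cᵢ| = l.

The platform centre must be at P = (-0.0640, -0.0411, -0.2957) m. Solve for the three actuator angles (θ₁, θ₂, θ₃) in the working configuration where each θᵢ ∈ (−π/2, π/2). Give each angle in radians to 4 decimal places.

arm 1 (φ=0.0°): x'=-0.0640, y'=-0.0411
  A=0.1540, B=-0.2957, C=(l²−L²−A²−y'²−z²)/(2L)=-0.0435
  θ1 = atan2(B,A) + arccos(C/0.3334) = 0.6109
φ2=120.0° → target in arm frame (-0.0036, 0.0760)
  A=0.0936, B=-0.2957, C=(l²−L²−A²−y'²−z²)/(2L)=-0.0133
  θ2 = atan2(B,A) + arccos(C/0.3102) = 0.3493
rotate P by −φ3: (0.0676, -0.0349, -0.2957)
  A=0.0224, B=-0.2957, C=(l²−L²−A²−y'²−z²)/(2L)=0.0223
  θ3 = atan2(B,A) + arccos(C/0.2965) = 0.0002

θ₁ = 0.6109, θ₂ = 0.3493, θ₃ = 0.0002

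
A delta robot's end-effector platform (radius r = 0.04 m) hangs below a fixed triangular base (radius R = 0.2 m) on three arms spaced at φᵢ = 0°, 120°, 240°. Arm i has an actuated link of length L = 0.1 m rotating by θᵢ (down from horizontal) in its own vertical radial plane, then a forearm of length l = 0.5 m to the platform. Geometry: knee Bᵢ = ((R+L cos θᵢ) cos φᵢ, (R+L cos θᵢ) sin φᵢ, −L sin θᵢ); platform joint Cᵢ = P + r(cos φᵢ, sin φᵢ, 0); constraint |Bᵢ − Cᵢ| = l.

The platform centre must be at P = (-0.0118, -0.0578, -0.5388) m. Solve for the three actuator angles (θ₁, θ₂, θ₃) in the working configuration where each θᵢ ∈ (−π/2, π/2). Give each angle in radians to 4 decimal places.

θ₁ = 1.1347, θ₂ = 1.3089, θ₃ = 0.7854

arm 1 (φ=0.0°): x'=-0.0118, y'=-0.0578
  A=0.1718, B=-0.5388, C=(l²−L²−A²−y'²−z²)/(2L)=-0.4158
  γ=atan2(-0.5388,0.1718)=-1.2621;  ψ=arccos(-0.7353)=2.3968;  θ1=γ+ψ≈1.1347
rotate P by −φ2: (-0.0442, 0.0391, -0.5388)
  e−x'=0.2042;  (l²−L²−(e−x')²−y'²−z²)/2L = -0.4676
  √(A²+B²)=0.5762;  θ2 = -1.2086+2.5175 ≈ 1.3089
arm 3 (φ=240.0°): x'=0.0560, y'=0.0187
  e−x'=0.1040;  (l²−L²−(e−x')²−y'²−z²)/2L = -0.3074
  √(A²+B²)=0.5488;  θ3 = -1.3800+2.1654 ≈ 0.7854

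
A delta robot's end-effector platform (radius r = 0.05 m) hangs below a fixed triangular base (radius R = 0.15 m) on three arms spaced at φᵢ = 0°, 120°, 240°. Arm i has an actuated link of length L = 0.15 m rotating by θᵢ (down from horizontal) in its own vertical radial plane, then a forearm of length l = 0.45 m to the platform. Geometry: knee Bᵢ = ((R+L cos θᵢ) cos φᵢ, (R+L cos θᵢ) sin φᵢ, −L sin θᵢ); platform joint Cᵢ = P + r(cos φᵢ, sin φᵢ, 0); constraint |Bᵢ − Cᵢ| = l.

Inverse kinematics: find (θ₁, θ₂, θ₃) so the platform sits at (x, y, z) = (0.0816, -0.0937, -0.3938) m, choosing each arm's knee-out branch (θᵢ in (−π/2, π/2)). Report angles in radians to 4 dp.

rotate P by −φ1: (0.0816, -0.0937, -0.3938)
  e−x'=0.0184;  (l²−L²−(e−x')²−y'²−z²)/2L = 0.0527
  √(A²+B²)=0.3942;  θ1 = -1.5241+1.4368 ≈ -0.0873
rotate P by −φ2: (-0.1219, -0.0238, -0.3938)
  A cos θ + B sin θ = C:  0.2219·cos θ + -0.3938·sin θ = -0.0830
  θ2 = atan2(B,A) + arccos(C/0.4520) = 0.6979
φ3=240.0° → target in arm frame (0.0403, 0.1175)
  A=0.0597, B=-0.3938, C=(l²−L²−A²−y'²−z²)/(2L)=0.0252
  θ3 = atan2(B,A) + arccos(C/0.3983) = 0.0871

θ₁ = -0.0873, θ₂ = 0.6979, θ₃ = 0.0871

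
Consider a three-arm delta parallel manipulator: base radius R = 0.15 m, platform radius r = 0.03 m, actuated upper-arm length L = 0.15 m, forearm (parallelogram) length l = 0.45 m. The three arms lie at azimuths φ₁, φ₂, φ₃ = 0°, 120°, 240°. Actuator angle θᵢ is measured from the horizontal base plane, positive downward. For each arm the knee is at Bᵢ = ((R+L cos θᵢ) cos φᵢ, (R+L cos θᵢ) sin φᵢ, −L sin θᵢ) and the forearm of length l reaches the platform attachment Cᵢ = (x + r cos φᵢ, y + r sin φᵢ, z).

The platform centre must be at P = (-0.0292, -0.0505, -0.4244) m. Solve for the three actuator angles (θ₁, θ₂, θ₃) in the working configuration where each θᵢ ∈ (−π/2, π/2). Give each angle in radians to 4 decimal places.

θ₁ = 0.5238, θ₂ = 0.5236, θ₃ = 0.1747

arm 1 (φ=0.0°): x'=-0.0292, y'=-0.0505
  A cos θ + B sin θ = C:  0.1492·cos θ + -0.4244·sin θ = -0.0831
  √(A²+B²)=0.4499;  θ1 = -1.2327+1.7566 ≈ 0.5238
rotate P by −φ2: (-0.0291, 0.0505, -0.4244)
  A=0.1491, B=-0.4244, C=(l²−L²−A²−y'²−z²)/(2L)=-0.0830
  γ=atan2(-0.4244,0.1491)=-1.2329;  ψ=arccos(-0.1846)=1.7564;  θ2=γ+ψ≈0.5236
φ3=240.0° → target in arm frame (0.0583, 0.0000)
  e−x'=0.0617;  (l²−L²−(e−x')²−y'²−z²)/2L = -0.0131
  θ3 = atan2(B,A) + arccos(C/0.4289) = 0.1747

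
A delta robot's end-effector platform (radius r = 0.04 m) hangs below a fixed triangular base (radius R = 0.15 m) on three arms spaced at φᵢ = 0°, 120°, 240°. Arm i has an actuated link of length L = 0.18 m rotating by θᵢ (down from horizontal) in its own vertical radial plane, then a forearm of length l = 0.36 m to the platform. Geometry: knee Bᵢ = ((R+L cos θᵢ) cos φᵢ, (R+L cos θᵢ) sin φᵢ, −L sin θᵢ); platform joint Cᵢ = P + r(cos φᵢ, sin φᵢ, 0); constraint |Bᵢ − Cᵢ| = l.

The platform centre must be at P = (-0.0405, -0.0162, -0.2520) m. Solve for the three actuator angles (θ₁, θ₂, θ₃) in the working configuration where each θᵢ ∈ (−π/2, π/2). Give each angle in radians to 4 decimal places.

θ₁ = 0.4361, θ₂ = 0.1743, θ₃ = 0.0003

rotate P by −φ1: (-0.0405, -0.0162, -0.2520)
  A=0.1505, B=-0.2520, C=(l²−L²−A²−y'²−z²)/(2L)=0.0300
  γ=atan2(-0.2520,0.1505)=-1.0324;  ψ=arccos(0.1020)=1.4686;  θ1=γ+ψ≈0.4361
φ2=120.0° → target in arm frame (0.0062, 0.0432)
  e−x'=0.1038;  (l²−L²−(e−x')²−y'²−z²)/2L = 0.0585
  γ=atan2(-0.2520,0.1038)=-1.1801;  ψ=arccos(0.2147)=1.3544;  θ2=γ+ψ≈0.1743
rotate P by −φ3: (0.0343, -0.0270, -0.2520)
  e−x'=0.0757;  (l²−L²−(e−x')²−y'²−z²)/2L = 0.0757
  √(A²+B²)=0.2631;  θ3 = -1.2789+1.2792 ≈ 0.0003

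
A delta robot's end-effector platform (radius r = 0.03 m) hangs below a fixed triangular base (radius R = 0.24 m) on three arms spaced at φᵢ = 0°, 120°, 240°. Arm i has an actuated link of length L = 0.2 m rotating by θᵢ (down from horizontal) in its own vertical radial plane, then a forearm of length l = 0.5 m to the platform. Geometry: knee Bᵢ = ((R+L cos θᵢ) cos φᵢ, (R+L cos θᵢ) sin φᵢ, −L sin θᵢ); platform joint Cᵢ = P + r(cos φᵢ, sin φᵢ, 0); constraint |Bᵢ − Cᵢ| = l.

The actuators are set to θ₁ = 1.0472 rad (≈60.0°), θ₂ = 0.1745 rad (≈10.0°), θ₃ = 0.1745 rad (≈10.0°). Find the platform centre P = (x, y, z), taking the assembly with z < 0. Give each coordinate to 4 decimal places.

φ1=0.0°: virtual centre (0.3100, 0.0000, -0.1732), radius l
arm 2 at φ=120.0°: e+L cos θ2 = 0.4070;  O2 = (-0.2035, 0.3524, -0.0347)
arm 3 at φ=240.0°: e+L cos θ3 = 0.4070;  O3 = (-0.2035, -0.3524, -0.0347)
|O₂|²−|O₁|² = 0.0407;  |O₃|²−|O₁|² = 0.0407
plane₁₂: -1.0270x+0.7049y+0.2770z = 0.0407
Cramer: x(z) = -0.0397+0.2697z;  y(z) = 0.0000-0.0000z
quadratic in z: (1.0727)z²+(0.1578)z+(-0.0977)=0, √Δ=0.6666 → z ∈ {-0.3842, 0.2371}; z = -0.3842 (taking z<0)
x = -0.1433, y = 0.0000

(-0.1433, 0.0000, -0.3842)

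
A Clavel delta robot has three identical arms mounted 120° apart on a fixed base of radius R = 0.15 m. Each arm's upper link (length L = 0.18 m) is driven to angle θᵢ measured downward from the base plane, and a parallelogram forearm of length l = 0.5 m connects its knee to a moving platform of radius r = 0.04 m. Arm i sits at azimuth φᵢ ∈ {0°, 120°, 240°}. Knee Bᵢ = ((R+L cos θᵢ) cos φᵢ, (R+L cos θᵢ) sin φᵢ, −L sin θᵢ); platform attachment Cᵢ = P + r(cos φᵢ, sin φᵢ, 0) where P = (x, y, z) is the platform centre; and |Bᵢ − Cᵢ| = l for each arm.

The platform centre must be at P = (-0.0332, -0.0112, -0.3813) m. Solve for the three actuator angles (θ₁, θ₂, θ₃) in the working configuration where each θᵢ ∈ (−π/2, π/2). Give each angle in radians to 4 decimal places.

arm 1 (φ=0.0°): x'=-0.0332, y'=-0.0112
  A cos θ + B sin θ = C:  0.1432·cos θ + -0.3813·sin θ = 0.1433
  γ=atan2(-0.3813,0.1432)=-1.2115;  ψ=arccos(0.3518)=1.2113;  θ1=γ+ψ≈-0.0002
rotate P by −φ2: (0.0069, 0.0344, -0.3813)
  e−x'=0.1031;  (l²−L²−(e−x')²−y'²−z²)/2L = 0.1678
  θ2 = atan2(B,A) + arccos(C/0.3950) = -0.1746
rotate P by −φ3: (0.0263, -0.0232, -0.3813)
  A=0.0837, B=-0.3813, C=(l²−L²−A²−y'²−z²)/(2L)=0.1796
  √(A²+B²)=0.3904;  θ3 = -1.3547+1.0926 ≈ -0.2621

θ₁ = -0.0002, θ₂ = -0.1746, θ₃ = -0.2621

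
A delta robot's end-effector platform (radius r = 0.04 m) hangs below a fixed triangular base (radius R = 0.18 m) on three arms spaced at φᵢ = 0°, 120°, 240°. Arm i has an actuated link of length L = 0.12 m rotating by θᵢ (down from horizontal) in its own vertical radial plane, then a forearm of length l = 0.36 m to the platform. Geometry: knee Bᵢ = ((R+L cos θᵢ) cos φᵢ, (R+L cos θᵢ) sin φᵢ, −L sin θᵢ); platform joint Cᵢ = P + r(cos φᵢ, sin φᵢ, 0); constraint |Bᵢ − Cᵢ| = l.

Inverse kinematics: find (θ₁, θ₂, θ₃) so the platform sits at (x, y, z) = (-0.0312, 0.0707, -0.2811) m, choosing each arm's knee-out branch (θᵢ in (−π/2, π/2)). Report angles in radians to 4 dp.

θ₁ = 0.5233, θ₂ = -0.2621, θ₃ = 0.6104

φ1=0.0° → target in arm frame (-0.0312, 0.0707)
  A cos θ + B sin θ = C:  0.1712·cos θ + -0.2811·sin θ = 0.0078
  γ=atan2(-0.2811,0.1712)=-1.0238;  ψ=arccos(0.0237)=1.5471;  θ1=γ+ψ≈0.5233
arm 2 (φ=120.0°): x'=0.0768, y'=-0.0083
  e−x'=0.0632;  (l²−L²−(e−x')²−y'²−z²)/2L = 0.1338
  √(A²+B²)=0.2881;  θ2 = -1.3497+1.0877 ≈ -0.2621
rotate P by −φ3: (-0.0456, -0.0624, -0.2811)
  A=0.1856, B=-0.2811, C=(l²−L²−A²−y'²−z²)/(2L)=-0.0090
  √(A²+B²)=0.3369;  θ3 = -0.9872+1.5976 ≈ 0.6104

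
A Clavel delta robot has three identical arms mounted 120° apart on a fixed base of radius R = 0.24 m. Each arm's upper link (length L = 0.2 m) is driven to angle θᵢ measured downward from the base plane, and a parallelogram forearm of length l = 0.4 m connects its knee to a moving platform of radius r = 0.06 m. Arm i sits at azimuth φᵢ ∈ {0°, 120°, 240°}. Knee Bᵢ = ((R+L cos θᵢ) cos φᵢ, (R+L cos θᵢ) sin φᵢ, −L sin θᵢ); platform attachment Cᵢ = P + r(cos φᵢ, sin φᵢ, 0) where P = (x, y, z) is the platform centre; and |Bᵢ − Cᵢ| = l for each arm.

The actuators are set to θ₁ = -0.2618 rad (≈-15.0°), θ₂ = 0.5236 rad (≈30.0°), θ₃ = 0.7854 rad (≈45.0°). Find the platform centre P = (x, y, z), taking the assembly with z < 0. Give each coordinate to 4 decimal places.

(0.0835, 0.0278, -0.2227)

φ1=0.0°: virtual centre (0.3732, 0.0000, 0.0518), radius l
arm 2 at φ=120.0°: e+L cos θ2 = 0.3532;  O2 = (-0.1766, 0.3059, -0.1000)
φ3=240.0°: virtual centre (-0.1607, -0.2784, -0.1414), radius l
eliminate P² terms by subtracting sphere 1 from 2 and 3
linear system: -1.0996x+0.6118y = -0.0072−-0.3035z; -1.0678x+-0.5567y = -0.0186−-0.3864z
Cramer: x(z) = 0.0122-0.3203z;  y(z) = 0.0101-0.0796z
sphere 1 gives Az²+Bz+C=0 with A=1.1090, B=0.1261, C=-0.0269;  B²−4AC=0.1352;  roots -0.2227, 0.1089;  negative root z = -0.2227
x = 0.0835, y = 0.0278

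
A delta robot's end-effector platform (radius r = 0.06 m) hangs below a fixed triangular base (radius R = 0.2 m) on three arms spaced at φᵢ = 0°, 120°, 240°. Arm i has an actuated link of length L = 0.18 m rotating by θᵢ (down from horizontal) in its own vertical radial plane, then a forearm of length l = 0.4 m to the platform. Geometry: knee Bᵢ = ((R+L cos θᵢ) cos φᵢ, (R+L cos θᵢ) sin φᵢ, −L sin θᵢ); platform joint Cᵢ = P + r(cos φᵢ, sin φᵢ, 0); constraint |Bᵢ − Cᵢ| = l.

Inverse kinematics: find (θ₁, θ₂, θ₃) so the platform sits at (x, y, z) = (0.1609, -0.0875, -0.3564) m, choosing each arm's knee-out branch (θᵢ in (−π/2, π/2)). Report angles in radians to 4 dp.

θ₁ = -0.0001, θ₂ = 1.3088, θ₃ = 0.7852

arm 1 (φ=0.0°): x'=0.1609, y'=-0.0875
  A=-0.0209, B=-0.3564, C=(l²−L²−A²−y'²−z²)/(2L)=-0.0209
  γ=atan2(-0.3564,-0.0209)=-1.6294;  ψ=arccos(-0.0585)=1.6293;  θ1=γ+ψ≈-0.0001
φ2=120.0° → target in arm frame (-0.1562, -0.0956)
  A=0.2962, B=-0.3564, C=(l²−L²−A²−y'²−z²)/(2L)=-0.2675
  θ2 = atan2(B,A) + arccos(C/0.4634) = 1.3088
φ3=240.0° → target in arm frame (-0.0047, 0.1831)
  A=0.1447, B=-0.3564, C=(l²−L²−A²−y'²−z²)/(2L)=-0.1497
  √(A²+B²)=0.3846;  θ3 = -1.1852+1.9704 ≈ 0.7852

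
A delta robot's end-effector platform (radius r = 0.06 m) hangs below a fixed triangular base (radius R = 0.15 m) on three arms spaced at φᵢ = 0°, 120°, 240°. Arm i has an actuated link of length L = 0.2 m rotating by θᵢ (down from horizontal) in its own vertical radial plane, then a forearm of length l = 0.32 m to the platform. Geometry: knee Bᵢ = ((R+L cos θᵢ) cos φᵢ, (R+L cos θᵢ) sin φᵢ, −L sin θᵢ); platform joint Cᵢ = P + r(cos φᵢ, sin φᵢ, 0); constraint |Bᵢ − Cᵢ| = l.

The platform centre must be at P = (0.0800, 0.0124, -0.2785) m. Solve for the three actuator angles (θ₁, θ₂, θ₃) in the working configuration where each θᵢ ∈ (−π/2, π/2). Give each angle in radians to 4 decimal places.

θ₁ = 0.1746, θ₂ = 0.6983, θ₃ = 0.7853

rotate P by −φ1: (0.0800, 0.0124, -0.2785)
  A cos θ + B sin θ = C:  0.0100·cos θ + -0.2785·sin θ = -0.0385
  √(A²+B²)=0.2787;  θ1 = -1.5349+1.7095 ≈ 0.1746
arm 2 (φ=120.0°): x'=-0.0293, y'=-0.0755
  e−x'=0.1193;  (l²−L²−(e−x')²−y'²−z²)/2L = -0.0877
  γ=atan2(-0.2785,0.1193)=-1.1662;  ψ=arccos(-0.2895)=1.8645;  θ2=γ+ψ≈0.6983
arm 3 (φ=240.0°): x'=-0.0507, y'=0.0631
  A=0.1407, B=-0.2785, C=(l²−L²−A²−y'²−z²)/(2L)=-0.0974
  γ=atan2(-0.2785,0.1407)=-1.1029;  ψ=arccos(-0.3121)=1.8881;  θ3=γ+ψ≈0.7853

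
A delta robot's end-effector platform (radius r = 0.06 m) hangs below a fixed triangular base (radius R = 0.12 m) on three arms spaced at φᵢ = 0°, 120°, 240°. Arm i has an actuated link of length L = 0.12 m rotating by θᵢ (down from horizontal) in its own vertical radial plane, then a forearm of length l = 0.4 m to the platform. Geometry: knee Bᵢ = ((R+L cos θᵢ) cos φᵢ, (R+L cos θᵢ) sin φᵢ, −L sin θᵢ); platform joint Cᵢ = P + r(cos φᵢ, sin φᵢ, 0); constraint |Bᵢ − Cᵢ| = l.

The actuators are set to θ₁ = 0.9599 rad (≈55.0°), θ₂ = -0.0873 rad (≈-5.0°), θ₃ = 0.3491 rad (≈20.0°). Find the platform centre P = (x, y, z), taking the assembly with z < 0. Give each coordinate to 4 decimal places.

(-0.1550, 0.0626, -0.3731)

centre 1 = (0.1288·cos0.0°, 0.1288·sin0.0°, -0.0983) = (0.1288, 0.0000, -0.0983)
φ2=120.0°: virtual centre (-0.0898, 0.1555, 0.0105), radius l
arm 3 at φ=240.0°: e+L cos θ3 = 0.1728;  centre 3 = (-0.0864, -0.1496, -0.0410)
eliminate P² terms by subtracting sphere 1 from 2 and 3
plane₁₂: -0.4372x+0.3110y+0.2175z = 0.0061
det = 0.2647;  x = -0.0131+0.3804z,  y = 0.0012+-0.1646z
into |P−centre ₁|² = l²: 1.1718z² + 0.0882z + -0.1302 = 0;  Δ = 0.6181;  z = -0.3731 or 0.2978 → z<0 root = -0.3731
x = -0.1550, y = 0.0626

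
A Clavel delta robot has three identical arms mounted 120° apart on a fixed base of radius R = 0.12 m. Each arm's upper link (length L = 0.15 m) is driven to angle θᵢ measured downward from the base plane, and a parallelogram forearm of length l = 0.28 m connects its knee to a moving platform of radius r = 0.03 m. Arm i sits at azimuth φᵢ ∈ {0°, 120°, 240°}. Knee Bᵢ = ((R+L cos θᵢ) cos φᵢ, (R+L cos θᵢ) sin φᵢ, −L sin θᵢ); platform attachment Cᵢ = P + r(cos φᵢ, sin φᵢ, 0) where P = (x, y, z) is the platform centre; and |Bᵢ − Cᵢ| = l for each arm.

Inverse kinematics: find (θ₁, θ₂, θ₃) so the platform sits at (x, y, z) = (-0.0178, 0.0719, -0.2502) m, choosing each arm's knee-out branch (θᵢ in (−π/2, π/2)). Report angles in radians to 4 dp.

arm 1 (φ=0.0°): x'=-0.0178, y'=0.0719
  A cos θ + B sin θ = C:  0.1078·cos θ + -0.2502·sin θ = -0.0783
  √(A²+B²)=0.2724;  θ1 = -1.1640+1.8623 ≈ 0.6983
arm 2 (φ=120.0°): x'=0.0712, y'=-0.0205
  A=0.0188, B=-0.2502, C=(l²−L²−A²−y'²−z²)/(2L)=-0.0249
  γ=atan2(-0.2502,0.0188)=-1.4957;  ψ=arccos(-0.0993)=1.6703;  θ2=γ+ψ≈0.1746
arm 3 (φ=240.0°): x'=-0.0534, y'=-0.0514
  A=0.1434, B=-0.2502, C=(l²−L²−A²−y'²−z²)/(2L)=-0.0996
  √(A²+B²)=0.2884;  θ3 = -1.0505+1.9236 ≈ 0.8732

θ₁ = 0.6983, θ₂ = 0.1746, θ₃ = 0.8732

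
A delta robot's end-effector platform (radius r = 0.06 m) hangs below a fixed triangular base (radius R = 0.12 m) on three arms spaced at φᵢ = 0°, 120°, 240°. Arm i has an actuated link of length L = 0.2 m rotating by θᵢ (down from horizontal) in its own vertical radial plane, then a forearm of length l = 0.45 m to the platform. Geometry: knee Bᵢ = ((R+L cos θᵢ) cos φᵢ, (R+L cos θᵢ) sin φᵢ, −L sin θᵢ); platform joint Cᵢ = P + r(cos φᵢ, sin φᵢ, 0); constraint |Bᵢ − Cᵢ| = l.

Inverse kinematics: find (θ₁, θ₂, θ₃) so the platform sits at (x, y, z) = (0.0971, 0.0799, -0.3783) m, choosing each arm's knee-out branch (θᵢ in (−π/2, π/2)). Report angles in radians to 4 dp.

arm 1 (φ=0.0°): x'=0.0971, y'=0.0799
  A=-0.0371, B=-0.3783, C=(l²−L²−A²−y'²−z²)/(2L)=0.0291
  √(A²+B²)=0.3801;  θ1 = -1.6686+1.4942 ≈ -0.1743
arm 2 (φ=120.0°): x'=0.0206, y'=-0.1240
  A cos θ + B sin θ = C:  0.0394·cos θ + -0.3783·sin θ = 0.0061
  √(A²+B²)=0.3803;  θ2 = -1.4671+1.5547 ≈ 0.0875
rotate P by −φ3: (-0.1177, 0.0441, -0.3783)
  A=0.1777, B=-0.3783, C=(l²−L²−A²−y'²−z²)/(2L)=-0.0354
  γ=atan2(-0.3783,0.1777)=-1.1316;  ψ=arccos(-0.0847)=1.6555;  θ3=γ+ψ≈0.5240

θ₁ = -0.1743, θ₂ = 0.0875, θ₃ = 0.5240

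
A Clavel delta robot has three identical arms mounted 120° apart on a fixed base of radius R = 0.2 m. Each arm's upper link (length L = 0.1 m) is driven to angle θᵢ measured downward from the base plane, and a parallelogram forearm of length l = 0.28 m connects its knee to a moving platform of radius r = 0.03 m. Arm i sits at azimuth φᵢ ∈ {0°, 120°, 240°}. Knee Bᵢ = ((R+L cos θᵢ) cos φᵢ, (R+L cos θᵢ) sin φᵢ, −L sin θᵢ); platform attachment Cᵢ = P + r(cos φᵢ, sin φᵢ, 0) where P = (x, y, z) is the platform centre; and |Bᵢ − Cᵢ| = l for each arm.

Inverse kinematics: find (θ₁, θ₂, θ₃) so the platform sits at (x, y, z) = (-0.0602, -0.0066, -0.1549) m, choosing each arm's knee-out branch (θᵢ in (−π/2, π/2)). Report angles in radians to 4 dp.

φ1=0.0° → target in arm frame (-0.0602, -0.0066)
  e−x'=0.2302;  (l²−L²−(e−x')²−y'²−z²)/2L = -0.0431
  θ1 = atan2(B,A) + arccos(C/0.2775) = 1.1346
rotate P by −φ2: (0.0244, 0.0554, -0.1549)
  A cos θ + B sin θ = C:  0.1456·cos θ + -0.1549·sin θ = 0.1006
  θ2 = atan2(B,A) + arccos(C/0.2126) = 0.2614
φ3=240.0° → target in arm frame (0.0358, -0.0488)
  e−x'=0.1342;  (l²−L²−(e−x')²−y'²−z²)/2L = 0.1201
  γ=atan2(-0.1549,0.1342)=-0.8569;  ψ=arccos(0.5859)=0.9448;  θ3=γ+ψ≈0.0878

θ₁ = 1.1346, θ₂ = 0.2614, θ₃ = 0.0878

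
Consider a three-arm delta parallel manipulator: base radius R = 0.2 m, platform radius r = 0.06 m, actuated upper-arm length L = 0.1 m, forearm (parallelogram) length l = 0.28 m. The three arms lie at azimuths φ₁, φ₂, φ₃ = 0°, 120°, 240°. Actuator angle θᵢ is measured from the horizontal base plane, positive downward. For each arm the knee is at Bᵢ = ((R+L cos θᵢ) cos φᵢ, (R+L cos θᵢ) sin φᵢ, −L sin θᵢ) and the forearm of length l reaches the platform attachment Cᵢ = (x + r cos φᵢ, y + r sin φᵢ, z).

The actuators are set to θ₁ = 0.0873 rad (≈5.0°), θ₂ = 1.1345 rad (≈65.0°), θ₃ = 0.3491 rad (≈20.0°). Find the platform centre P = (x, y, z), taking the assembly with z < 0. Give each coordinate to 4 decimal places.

S1 = (0.2396·cos0.0°, 0.2396·sin0.0°, -0.0087) = (0.2396, 0.0000, -0.0087)
S2 = (0.1823·cos120.0°, 0.1823·sin120.0°, -0.0906) = (-0.0911, 0.1578, -0.0906)
φ3=240.0°: virtual centre (-0.1170, -0.2026, -0.0342), radius l
eliminate P² terms by subtracting sphere 1 from 2 and 3
plane₁₂: -0.6615x+0.3157y+-0.1638z = -0.0161
det = 0.4932;  x = 0.0142+-0.1672z,  y = -0.0211+0.1685z
sphere 1 gives Az²+Bz+C=0 with A=1.0564, B=0.0857, C=-0.0271;  B²−4AC=0.1217;  roots -0.2057, 0.1246;  negative root z = -0.2057
x = 0.0486, y = -0.0558

(0.0486, -0.0558, -0.2057)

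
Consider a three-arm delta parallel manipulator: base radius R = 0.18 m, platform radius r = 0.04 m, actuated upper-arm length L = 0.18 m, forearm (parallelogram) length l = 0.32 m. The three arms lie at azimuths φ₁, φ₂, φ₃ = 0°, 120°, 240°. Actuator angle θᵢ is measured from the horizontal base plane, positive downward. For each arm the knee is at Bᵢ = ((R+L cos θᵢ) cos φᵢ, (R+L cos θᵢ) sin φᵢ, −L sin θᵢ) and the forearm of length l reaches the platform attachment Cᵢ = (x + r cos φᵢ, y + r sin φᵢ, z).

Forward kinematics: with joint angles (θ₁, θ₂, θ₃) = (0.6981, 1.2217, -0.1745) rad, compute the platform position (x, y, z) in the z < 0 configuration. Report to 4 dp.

arm 1 at φ=0.0°: ρ1 = 0.2779;  centre 1 = (0.2779, 0.0000, -0.1157)
arm 2 at φ=120.0°: ρ2 = 0.2016;  centre 2 = (-0.1008, 0.1746, -0.1691)
arm 3 at φ=240.0°: ρ3 = 0.3173;  centre 3 = (-0.1586, -0.2748, 0.0313)
|centre ₂|²−|centre ₁|² = -0.0214;  |centre ₃|²−|centre ₁|² = 0.0110
plane₁₂: -0.7574x+0.3491y+-0.1069z = -0.0214
Cramer: x(z) = 0.0109+0.0608z;  y(z) = -0.0375+0.4382z
sphere 1 gives Az²+Bz+C=0 with A=1.1957, B=0.1661, C=-0.0164;  B²−4AC=0.1058;  roots -0.2055, 0.0666;  negative root z = -0.2055
x = -0.0016, y = -0.1275

(-0.0016, -0.1275, -0.2055)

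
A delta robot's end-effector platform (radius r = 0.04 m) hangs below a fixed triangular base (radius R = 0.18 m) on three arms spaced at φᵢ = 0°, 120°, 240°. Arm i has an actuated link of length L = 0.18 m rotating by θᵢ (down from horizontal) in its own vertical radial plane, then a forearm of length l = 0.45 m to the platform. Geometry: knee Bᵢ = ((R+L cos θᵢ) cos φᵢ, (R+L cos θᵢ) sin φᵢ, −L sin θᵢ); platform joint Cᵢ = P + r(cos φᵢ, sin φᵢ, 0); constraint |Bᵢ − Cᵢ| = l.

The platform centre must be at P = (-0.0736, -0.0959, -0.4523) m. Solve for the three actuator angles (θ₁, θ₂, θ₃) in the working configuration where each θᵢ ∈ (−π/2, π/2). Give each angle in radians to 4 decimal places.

θ₁ = 0.9601, θ₂ = 0.8727, θ₃ = 0.2618

arm 1 (φ=0.0°): x'=-0.0736, y'=-0.0959
  A cos θ + B sin θ = C:  0.2136·cos θ + -0.4523·sin θ = -0.2480
  θ1 = atan2(B,A) + arccos(C/0.5002) = 0.9601
rotate P by −φ2: (-0.0463, 0.1117, -0.4523)
  A cos θ + B sin θ = C:  0.1863·cos θ + -0.4523·sin θ = -0.2268
  θ2 = atan2(B,A) + arccos(C/0.4891) = 0.8727
arm 3 (φ=240.0°): x'=0.1199, y'=-0.0158
  A=0.0201, B=-0.4523, C=(l²−L²−A²−y'²−z²)/(2L)=-0.0976
  θ3 = atan2(B,A) + arccos(C/0.4527) = 0.2618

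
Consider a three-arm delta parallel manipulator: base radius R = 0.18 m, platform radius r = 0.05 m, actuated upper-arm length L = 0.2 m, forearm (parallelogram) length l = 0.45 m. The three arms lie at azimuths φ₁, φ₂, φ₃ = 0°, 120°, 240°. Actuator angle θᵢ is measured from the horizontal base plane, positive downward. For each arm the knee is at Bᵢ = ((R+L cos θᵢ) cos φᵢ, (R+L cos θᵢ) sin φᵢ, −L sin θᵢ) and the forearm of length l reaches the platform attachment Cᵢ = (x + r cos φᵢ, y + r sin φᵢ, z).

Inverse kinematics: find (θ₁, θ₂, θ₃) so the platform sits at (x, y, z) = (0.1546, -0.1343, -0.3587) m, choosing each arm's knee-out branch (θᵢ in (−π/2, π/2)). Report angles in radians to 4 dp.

θ₁ = -0.1743, θ₂ = 1.1345, θ₃ = 0.3490

rotate P by −φ1: (0.1546, -0.1343, -0.3587)
  A cos θ + B sin θ = C:  -0.0246·cos θ + -0.3587·sin θ = 0.0380
  θ1 = atan2(B,A) + arccos(C/0.3595) = -0.1743
arm 2 (φ=120.0°): x'=-0.1936, y'=-0.0667
  e−x'=0.3236;  (l²−L²−(e−x')²−y'²−z²)/2L = -0.1884
  √(A²+B²)=0.4831;  θ2 = -0.8368+1.9713 ≈ 1.1345
arm 3 (φ=240.0°): x'=0.0390, y'=0.2010
  e−x'=0.0910;  (l²−L²−(e−x')²−y'²−z²)/2L = -0.0372
  √(A²+B²)=0.3701;  θ3 = -1.3224+1.6714 ≈ 0.3490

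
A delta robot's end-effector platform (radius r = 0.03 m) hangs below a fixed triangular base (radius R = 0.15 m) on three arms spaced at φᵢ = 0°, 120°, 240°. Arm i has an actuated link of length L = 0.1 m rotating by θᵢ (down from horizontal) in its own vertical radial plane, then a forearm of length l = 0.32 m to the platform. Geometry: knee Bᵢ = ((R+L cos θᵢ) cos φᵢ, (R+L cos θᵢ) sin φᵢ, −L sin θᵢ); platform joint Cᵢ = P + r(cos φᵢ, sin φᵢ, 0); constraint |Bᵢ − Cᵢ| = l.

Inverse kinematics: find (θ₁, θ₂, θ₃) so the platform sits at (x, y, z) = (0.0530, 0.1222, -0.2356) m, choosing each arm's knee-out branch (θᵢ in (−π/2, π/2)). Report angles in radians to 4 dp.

rotate P by −φ1: (0.0530, 0.1222, -0.2356)
  A=0.0670, B=-0.2356, C=(l²−L²−A²−y'²−z²)/(2L)=0.0874
  √(A²+B²)=0.2449;  θ1 = -1.2937+1.2061 ≈ -0.0876
rotate P by −φ2: (0.0793, -0.1070, -0.2356)
  A cos θ + B sin θ = C:  0.0407·cos θ + -0.2356·sin θ = 0.1189
  θ2 = atan2(B,A) + arccos(C/0.2391) = -0.3498
rotate P by −φ3: (-0.1323, -0.0152, -0.2356)
  e−x'=0.2523;  (l²−L²−(e−x')²−y'²−z²)/2L = -0.1350
  γ=atan2(-0.2356,0.2523)=-0.7511;  ψ=arccos(-0.3912)=1.9727;  θ3=γ+ψ≈1.2216

θ₁ = -0.0876, θ₂ = -0.3498, θ₃ = 1.2216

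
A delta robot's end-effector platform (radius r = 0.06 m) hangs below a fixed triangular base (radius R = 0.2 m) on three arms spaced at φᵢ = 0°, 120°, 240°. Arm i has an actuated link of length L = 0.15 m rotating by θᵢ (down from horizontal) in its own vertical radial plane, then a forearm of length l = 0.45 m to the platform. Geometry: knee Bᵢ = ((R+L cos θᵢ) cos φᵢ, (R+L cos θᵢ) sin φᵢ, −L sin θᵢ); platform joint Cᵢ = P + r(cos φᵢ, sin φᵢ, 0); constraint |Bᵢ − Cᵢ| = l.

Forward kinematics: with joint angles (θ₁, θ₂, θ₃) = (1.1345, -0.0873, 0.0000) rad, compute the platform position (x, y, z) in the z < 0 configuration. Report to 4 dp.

S1 = (0.2034·cos0.0°, 0.2034·sin0.0°, -0.1359) = (0.2034, 0.0000, -0.1359)
S2 = (0.2894·cos120.0°, 0.2894·sin120.0°, 0.0131) = (-0.1447, 0.2507, 0.0131)
S3 = (0.2900·cos240.0°, 0.2900·sin240.0°, 0.0000) = (-0.1450, -0.2511, 0.0000)
subtract pairs → two planes through P
linear system: -0.6962x+0.5013y = 0.0241−0.2981z; -0.6968x+-0.5023y = 0.0243−0.2719z
det = 0.6990;  x = -0.0347+0.4092z,  y = -0.0001+-0.0263z
sphere 1 gives Az²+Bz+C=0 with A=1.1681, B=0.0771, C=-0.1273;  B²−4AC=0.6009;  roots -0.3648, 0.2988;  negative root z = -0.3648
x = -0.1840, y = 0.0095

(-0.1840, 0.0095, -0.3648)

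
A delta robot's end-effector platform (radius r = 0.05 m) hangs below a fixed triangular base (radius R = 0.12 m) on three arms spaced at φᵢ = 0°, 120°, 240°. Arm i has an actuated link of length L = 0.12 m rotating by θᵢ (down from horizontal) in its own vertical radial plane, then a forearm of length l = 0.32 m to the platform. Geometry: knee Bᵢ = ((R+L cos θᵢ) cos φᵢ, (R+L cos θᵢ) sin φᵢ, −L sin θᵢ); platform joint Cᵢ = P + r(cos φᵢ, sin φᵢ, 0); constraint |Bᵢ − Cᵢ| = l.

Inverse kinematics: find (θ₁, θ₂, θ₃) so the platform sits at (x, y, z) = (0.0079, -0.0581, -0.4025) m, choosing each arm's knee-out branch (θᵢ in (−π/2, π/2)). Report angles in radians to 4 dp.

φ1=0.0° → target in arm frame (0.0079, -0.0581)
  A cos θ + B sin θ = C:  0.0621·cos θ + -0.4025·sin θ = -0.3385
  γ=atan2(-0.4025,0.0621)=-1.4177;  ψ=arccos(-0.8311)=2.5520;  θ1=γ+ψ≈1.1342
arm 2 (φ=120.0°): x'=-0.0543, y'=0.0222
  e−x'=0.1243;  (l²−L²−(e−x')²−y'²−z²)/2L = -0.3748
  γ=atan2(-0.4025,0.1243)=-1.2713;  ψ=arccos(-0.8896)=2.6673;  θ2=γ+ψ≈1.3960
φ3=240.0° → target in arm frame (0.0464, 0.0359)
  A=0.0236, B=-0.4025, C=(l²−L²−A²−y'²−z²)/(2L)=-0.3161
  √(A²+B²)=0.4032;  θ3 = -1.5121+2.4717 ≈ 0.9595

θ₁ = 1.1342, θ₂ = 1.3960, θ₃ = 0.9595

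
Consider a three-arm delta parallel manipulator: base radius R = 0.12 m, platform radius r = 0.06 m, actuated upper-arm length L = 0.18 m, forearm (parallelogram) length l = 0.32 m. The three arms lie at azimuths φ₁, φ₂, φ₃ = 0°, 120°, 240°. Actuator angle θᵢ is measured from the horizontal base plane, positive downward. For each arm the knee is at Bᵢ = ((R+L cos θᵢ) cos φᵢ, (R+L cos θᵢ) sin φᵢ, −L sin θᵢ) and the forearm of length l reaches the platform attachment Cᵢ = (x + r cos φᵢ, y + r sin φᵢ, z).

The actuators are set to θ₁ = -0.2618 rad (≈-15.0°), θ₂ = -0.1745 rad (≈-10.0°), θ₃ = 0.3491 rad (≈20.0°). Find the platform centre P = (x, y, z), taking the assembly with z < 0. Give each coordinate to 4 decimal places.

O1 = (0.2339·cos0.0°, 0.2339·sin0.0°, 0.0466) = (0.2339, 0.0000, 0.0466)
O2 = (0.2373·cos120.0°, 0.2373·sin120.0°, 0.0313) = (-0.1186, 0.2055, 0.0313)
O3 = (0.2291·cos240.0°, 0.2291·sin240.0°, -0.0616) = (-0.1146, -0.1984, -0.0616)
|O₂|²−|O₁|² = 0.0004;  |O₃|²−|O₁|² = -0.0006
[-0.7050 0.4110 -0.0307]·P = 0.0004;  [-0.6969 -0.3969 -0.2163]·P = -0.0006
det = 0.5662;  x = 0.0001+-0.1785z,  y = 0.0012+-0.2316z
quadratic in z: (1.0855)z²+(-0.0103)z+(-0.0456)=0, √Δ=0.4451 → z ∈ {-0.2003, 0.2097}; z = -0.2003 (taking z<0)
x = 0.0359, y = 0.0476

(0.0359, 0.0476, -0.2003)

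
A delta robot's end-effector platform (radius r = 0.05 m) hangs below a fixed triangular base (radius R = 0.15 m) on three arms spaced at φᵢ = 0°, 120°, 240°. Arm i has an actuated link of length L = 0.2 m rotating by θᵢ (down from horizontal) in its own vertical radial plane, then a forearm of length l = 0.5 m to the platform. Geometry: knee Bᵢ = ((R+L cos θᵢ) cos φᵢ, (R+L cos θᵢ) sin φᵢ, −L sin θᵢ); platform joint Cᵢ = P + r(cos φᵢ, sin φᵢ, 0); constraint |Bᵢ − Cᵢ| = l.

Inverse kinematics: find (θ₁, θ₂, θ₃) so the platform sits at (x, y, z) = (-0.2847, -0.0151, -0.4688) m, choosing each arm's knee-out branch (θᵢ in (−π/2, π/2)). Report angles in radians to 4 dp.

θ₁ = 1.3965, θ₂ = 0.3494, θ₃ = 0.2619

arm 1 (φ=0.0°): x'=-0.2847, y'=-0.0151
  A=0.3847, B=-0.4688, C=(l²−L²−A²−y'²−z²)/(2L)=-0.3950
  γ=atan2(-0.4688,0.3847)=-0.8836;  ψ=arccos(-0.6513)=2.2801;  θ1=γ+ψ≈1.3965
arm 2 (φ=120.0°): x'=0.1293, y'=0.2541
  A=-0.0293, B=-0.4688, C=(l²−L²−A²−y'²−z²)/(2L)=-0.1880
  γ=atan2(-0.4688,-0.0293)=-1.6332;  ψ=arccos(-0.4002)=1.9826;  θ2=γ+ψ≈0.3494
arm 3 (φ=240.0°): x'=0.1554, y'=-0.2390
  A=-0.0554, B=-0.4688, C=(l²−L²−A²−y'²−z²)/(2L)=-0.1749
  θ3 = atan2(B,A) + arccos(C/0.4721) = 0.2619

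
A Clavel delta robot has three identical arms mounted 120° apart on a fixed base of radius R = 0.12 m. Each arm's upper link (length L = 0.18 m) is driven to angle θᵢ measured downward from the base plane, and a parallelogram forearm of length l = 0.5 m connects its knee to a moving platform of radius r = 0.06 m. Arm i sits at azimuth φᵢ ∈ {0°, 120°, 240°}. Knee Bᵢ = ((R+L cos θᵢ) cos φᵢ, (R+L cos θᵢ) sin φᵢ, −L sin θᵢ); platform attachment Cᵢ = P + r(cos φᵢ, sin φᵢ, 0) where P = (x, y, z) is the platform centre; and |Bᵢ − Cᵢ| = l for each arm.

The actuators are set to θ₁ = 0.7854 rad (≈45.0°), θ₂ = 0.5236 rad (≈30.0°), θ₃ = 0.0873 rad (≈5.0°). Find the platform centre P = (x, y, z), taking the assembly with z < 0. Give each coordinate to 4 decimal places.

arm 1 at φ=0.0°: e+L cos θ1 = 0.1873;  centre 1 = (0.1873, 0.0000, -0.1273)
φ2=120.0°: virtual centre (-0.1079, 0.1870, -0.0900), radius l
centre 3 = (0.2393·cos240.0°, 0.2393·sin240.0°, -0.0157) = (-0.1197, -0.2073, -0.0157)
|centre ₂|²−|centre ₁|² = 0.0034;  |centre ₃|²−|centre ₁|² = 0.0062
[-0.5904 0.3739 0.0746]·P = 0.0034;  [-0.6139 -0.4145 0.2232]·P = 0.0062
det = 0.4743;  x = -0.0079+0.2411z,  y = -0.0033+0.1813z
quadratic in z: (1.0910)z²+(0.1592)z+(-0.1957)=0, √Δ=0.9377 → z ∈ {-0.5027, 0.3568}; z = -0.5027 (taking z<0)
x = -0.1291, y = -0.0945

(-0.1291, -0.0945, -0.5027)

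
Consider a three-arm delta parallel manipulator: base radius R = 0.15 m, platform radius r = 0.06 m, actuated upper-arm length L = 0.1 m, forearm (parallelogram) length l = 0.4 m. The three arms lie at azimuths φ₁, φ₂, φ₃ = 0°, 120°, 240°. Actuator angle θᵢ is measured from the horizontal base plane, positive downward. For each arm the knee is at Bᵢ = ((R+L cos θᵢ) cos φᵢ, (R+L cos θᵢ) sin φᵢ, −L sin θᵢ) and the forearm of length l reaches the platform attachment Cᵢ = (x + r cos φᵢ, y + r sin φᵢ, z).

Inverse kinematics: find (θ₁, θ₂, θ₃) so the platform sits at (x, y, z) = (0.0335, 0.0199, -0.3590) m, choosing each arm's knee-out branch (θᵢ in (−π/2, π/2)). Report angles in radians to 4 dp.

φ1=0.0° → target in arm frame (0.0335, 0.0199)
  A=0.0565, B=-0.3590, C=(l²−L²−A²−y'²−z²)/(2L)=0.0877
  √(A²+B²)=0.3634;  θ1 = -1.4147+1.3272 ≈ -0.0875
arm 2 (φ=120.0°): x'=0.0005, y'=-0.0390
  e−x'=0.0895;  (l²−L²−(e−x')²−y'²−z²)/2L = 0.0579
  θ2 = atan2(B,A) + arccos(C/0.3700) = 0.0871
φ3=240.0° → target in arm frame (-0.0340, 0.0191)
  A=0.1240, B=-0.3590, C=(l²−L²−A²−y'²−z²)/(2L)=0.0269
  γ=atan2(-0.3590,0.1240)=-1.2383;  ψ=arccos(0.0709)=1.4999;  θ3=γ+ψ≈0.2616

θ₁ = -0.0875, θ₂ = 0.0871, θ₃ = 0.2616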